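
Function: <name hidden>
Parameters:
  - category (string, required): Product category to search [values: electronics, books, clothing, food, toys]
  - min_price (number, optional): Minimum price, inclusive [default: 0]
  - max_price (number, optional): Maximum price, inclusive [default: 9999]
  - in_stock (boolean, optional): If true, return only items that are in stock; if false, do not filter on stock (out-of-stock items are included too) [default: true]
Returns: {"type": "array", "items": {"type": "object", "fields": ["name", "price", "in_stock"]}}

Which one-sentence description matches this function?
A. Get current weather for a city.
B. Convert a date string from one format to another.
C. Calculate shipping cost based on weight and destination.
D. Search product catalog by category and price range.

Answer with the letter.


Parameters category, min_price, max_price, in_stock and return "array" fit: Search product catalog by category and price range.
D


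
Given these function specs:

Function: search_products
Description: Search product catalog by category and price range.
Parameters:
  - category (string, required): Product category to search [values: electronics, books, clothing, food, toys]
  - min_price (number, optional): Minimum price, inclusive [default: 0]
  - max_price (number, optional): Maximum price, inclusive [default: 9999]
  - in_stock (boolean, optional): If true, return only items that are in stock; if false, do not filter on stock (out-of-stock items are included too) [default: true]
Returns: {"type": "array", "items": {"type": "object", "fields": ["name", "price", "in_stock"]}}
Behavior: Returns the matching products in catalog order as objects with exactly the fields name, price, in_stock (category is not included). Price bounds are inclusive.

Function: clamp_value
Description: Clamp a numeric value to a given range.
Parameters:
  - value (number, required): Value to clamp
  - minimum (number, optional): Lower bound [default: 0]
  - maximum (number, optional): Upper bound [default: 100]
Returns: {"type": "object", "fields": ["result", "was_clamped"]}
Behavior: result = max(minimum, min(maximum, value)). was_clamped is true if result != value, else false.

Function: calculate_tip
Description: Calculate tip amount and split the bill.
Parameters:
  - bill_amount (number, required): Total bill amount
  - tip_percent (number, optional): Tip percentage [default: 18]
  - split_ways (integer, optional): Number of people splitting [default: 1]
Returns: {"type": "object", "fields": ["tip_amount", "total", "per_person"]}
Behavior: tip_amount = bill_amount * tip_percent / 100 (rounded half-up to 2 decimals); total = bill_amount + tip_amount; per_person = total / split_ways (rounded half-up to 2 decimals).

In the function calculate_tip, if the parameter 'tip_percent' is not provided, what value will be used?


The calculate_tip spec declares:
  - tip_percent (number, optional): Tip percentage [default: 18]
Default:
18


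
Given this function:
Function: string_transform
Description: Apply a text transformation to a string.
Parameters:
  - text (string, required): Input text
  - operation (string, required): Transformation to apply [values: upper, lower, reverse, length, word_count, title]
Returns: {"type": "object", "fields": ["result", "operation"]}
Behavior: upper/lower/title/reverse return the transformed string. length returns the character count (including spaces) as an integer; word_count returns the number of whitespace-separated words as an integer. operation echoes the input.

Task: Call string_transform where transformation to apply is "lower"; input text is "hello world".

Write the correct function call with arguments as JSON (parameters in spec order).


Mapping each described value to its parameter name:
  'Transformation to apply' -> operation = "lower"
  'Input text' -> text = "hello world"
string_transform({"text": "hello world", "operation": "lower"})


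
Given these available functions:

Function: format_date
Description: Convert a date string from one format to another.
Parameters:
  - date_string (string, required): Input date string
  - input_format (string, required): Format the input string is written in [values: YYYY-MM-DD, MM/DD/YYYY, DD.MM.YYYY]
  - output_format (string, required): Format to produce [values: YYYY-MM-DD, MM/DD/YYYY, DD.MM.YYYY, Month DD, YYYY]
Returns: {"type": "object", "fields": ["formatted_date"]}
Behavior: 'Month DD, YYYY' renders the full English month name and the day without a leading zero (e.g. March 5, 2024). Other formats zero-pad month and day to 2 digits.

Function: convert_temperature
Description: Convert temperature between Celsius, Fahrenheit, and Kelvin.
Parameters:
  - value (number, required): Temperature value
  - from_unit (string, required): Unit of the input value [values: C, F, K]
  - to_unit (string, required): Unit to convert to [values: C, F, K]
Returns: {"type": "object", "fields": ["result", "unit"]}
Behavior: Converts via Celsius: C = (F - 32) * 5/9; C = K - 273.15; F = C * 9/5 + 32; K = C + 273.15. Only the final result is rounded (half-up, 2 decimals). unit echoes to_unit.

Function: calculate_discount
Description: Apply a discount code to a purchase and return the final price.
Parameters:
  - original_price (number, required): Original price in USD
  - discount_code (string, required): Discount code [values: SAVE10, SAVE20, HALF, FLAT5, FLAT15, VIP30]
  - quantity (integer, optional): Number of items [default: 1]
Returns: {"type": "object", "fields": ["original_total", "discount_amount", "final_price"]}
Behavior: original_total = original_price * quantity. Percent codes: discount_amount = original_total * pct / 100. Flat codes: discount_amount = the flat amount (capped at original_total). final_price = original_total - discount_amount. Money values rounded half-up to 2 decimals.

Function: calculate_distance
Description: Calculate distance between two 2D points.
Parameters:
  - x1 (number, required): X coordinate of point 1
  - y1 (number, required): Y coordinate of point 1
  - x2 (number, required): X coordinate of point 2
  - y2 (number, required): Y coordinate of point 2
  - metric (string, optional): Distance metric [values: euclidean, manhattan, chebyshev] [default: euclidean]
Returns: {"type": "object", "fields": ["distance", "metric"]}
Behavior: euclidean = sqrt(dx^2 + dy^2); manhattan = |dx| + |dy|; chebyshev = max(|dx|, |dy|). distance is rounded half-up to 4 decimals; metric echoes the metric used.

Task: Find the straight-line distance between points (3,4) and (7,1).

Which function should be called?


The task needs a function whose description is: Calculate distance between two 2D points.
calculate_distance


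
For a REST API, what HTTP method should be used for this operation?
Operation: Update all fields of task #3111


GET = read, POST = create, PUT = update/replace, DELETE = remove
This operation is an update/replace.
PUT


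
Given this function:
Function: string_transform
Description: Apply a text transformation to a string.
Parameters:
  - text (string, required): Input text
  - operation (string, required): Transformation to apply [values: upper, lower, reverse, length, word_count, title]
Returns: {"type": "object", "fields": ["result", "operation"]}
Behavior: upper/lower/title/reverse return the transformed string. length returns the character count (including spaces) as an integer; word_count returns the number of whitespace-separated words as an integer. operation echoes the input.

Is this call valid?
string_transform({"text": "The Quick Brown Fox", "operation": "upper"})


Checking all required parameters present and types match... All valid.
Valid


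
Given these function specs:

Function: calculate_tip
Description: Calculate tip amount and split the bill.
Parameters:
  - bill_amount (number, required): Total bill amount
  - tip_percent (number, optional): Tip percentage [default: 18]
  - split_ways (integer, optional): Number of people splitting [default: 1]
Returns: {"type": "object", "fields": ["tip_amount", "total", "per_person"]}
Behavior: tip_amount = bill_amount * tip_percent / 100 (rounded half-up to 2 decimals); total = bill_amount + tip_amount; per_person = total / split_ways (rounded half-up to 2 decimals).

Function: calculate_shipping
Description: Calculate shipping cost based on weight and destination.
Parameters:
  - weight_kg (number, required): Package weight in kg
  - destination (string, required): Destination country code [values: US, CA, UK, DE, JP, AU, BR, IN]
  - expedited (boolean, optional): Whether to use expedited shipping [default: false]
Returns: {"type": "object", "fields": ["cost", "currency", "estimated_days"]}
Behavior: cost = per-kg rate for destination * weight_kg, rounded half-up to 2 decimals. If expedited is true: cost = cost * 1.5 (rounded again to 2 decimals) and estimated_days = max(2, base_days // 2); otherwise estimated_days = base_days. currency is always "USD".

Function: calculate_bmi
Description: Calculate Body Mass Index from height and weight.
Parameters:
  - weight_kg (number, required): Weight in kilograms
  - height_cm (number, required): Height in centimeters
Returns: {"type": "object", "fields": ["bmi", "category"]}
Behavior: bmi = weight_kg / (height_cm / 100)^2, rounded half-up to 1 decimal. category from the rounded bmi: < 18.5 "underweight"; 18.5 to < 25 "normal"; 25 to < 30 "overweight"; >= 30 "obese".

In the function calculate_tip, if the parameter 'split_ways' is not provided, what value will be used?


The calculate_tip spec declares:
  - split_ways (integer, optional): Number of people splitting [default: 1]
Default:
1


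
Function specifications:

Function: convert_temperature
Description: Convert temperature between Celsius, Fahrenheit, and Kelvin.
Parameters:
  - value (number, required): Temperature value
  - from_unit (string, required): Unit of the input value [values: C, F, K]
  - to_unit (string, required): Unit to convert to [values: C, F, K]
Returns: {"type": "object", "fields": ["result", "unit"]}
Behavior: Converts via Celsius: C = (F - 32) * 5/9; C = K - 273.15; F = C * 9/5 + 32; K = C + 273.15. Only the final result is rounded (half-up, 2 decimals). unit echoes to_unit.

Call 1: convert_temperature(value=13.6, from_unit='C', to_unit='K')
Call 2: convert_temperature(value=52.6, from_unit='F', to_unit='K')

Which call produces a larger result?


Call 1:
  Input already in C: 13.6
  To K: 13.6 + 273.15 = 286.75
  Round to 2 decimals: 286.75
  -> 286.75 K
Call 2:
  To C: (52.6 - 32) * 5/9 = 11.444444
  To K: 11.444444 + 273.15 = 284.594444
  Round to 2 decimals: 284.59
  -> 284.59 K
Call 1 (286.75 K)


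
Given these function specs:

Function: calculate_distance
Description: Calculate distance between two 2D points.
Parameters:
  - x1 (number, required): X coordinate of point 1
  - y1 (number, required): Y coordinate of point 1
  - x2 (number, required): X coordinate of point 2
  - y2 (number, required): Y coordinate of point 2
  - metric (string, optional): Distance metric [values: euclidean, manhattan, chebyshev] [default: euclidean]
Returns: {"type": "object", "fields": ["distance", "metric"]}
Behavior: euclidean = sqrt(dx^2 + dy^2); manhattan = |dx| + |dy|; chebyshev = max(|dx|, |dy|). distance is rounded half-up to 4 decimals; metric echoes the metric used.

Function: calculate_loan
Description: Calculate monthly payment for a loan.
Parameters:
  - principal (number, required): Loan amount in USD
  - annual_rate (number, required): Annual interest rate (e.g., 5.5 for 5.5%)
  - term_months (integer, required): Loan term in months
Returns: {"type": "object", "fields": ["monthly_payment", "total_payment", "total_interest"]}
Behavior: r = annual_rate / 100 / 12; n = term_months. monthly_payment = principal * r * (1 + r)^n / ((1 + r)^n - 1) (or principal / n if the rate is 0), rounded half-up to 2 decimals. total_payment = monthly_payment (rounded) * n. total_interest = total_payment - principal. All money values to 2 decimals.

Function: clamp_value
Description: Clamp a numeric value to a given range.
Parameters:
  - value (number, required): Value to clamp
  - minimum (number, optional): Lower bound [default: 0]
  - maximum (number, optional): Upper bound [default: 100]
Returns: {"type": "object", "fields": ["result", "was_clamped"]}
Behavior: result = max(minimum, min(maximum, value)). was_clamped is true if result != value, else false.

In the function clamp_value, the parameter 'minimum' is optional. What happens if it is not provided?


The clamp_value spec declares:
  - minimum (number, optional): Lower bound [default: 0]
It defaults to 0


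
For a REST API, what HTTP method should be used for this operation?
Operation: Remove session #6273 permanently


GET = read, POST = create, PUT = update/replace, DELETE = remove
This operation is a removal.
DELETE


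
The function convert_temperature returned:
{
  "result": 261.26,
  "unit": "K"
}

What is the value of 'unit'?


K


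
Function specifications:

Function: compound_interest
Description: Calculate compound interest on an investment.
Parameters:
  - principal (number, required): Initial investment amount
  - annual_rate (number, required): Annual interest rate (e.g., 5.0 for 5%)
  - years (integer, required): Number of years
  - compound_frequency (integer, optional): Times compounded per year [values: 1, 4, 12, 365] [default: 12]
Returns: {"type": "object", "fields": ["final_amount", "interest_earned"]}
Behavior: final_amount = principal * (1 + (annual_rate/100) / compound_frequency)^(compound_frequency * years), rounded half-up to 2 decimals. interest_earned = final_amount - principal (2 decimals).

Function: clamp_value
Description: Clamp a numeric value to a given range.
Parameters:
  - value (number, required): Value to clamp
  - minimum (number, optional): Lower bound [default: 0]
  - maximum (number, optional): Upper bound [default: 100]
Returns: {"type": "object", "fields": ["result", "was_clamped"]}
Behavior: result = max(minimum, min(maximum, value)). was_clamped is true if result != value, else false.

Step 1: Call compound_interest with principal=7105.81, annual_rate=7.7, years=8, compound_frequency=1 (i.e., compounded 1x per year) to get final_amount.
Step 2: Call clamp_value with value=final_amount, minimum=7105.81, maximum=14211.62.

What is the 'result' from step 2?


Step 1: compound_interest
  rate per period = 7.7/100/1 = 0.077 (keep full precision); periods = 1 * 8 = 8
  (1 + 0.077)^8 = 1.81019611
  final_amount = 7105.81 * 1.81019611 = 12862.909594 -> 12862.91
  interest_earned = 12862.91 - 7105.81 = 5757.10
  -> final_amount = 12862.91
Step 2: clamp_value(value=12862.91, minimum=7105.81, maximum=14211.62)
  result = max(7105.81, min(14211.62, 12862.91)) = max(7105.81, 12862.91) = 12862.91
  was_clamped = (12862.91 != 12862.91) = false
  -> result = 12862.91
12862.91


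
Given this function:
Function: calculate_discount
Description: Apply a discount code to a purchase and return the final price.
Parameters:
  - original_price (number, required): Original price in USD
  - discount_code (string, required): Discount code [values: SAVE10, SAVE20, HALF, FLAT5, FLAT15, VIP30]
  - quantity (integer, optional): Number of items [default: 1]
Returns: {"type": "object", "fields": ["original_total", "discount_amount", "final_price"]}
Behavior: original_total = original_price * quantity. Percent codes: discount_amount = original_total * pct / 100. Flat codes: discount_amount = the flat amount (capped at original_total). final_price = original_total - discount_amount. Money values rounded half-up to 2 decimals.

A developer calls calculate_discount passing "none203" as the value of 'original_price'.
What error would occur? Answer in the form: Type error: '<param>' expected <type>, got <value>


Spec: 'original_price' is declared as number; "none203" is a string.
Type error: 'original_price' expected number, got "none203"


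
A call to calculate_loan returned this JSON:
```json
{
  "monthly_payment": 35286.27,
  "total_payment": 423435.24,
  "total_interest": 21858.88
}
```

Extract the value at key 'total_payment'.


423435.24


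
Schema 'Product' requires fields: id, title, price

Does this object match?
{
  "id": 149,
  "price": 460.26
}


Checking required fields...
Missing: title
Invalid - missing required field 'title'


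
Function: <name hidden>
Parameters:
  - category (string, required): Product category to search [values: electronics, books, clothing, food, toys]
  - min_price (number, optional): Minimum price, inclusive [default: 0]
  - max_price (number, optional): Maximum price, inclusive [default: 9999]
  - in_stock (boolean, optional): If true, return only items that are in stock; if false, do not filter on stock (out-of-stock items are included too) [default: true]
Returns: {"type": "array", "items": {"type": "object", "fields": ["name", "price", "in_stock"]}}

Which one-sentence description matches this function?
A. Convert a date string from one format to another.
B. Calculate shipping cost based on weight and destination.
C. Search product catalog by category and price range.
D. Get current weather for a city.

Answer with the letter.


Parameters category, min_price, max_price, in_stock and return "array" fit: Search product catalog by category and price range.
C


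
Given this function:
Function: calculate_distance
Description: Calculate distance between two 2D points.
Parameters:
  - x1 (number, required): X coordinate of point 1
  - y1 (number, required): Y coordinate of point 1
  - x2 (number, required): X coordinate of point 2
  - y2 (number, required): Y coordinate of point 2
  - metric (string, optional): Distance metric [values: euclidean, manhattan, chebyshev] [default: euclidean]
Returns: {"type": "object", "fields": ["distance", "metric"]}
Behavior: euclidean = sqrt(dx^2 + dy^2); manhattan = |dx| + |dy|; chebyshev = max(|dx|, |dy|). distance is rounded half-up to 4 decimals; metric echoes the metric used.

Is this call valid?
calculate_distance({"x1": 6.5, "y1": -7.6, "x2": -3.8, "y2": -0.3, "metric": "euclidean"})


Checking all required parameters present and types match... All valid.
Valid


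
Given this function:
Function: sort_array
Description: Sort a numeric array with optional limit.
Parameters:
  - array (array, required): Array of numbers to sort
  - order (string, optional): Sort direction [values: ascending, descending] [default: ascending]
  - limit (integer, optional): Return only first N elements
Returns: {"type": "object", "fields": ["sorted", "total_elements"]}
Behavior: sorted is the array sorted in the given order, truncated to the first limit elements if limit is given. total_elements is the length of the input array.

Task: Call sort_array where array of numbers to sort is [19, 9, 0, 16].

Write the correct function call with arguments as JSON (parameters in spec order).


Mapping each described value to its parameter name:
  'Array of numbers to sort' -> array = [19, 9, 0, 16]
sort_array({"array": [19, 9, 0, 16]})


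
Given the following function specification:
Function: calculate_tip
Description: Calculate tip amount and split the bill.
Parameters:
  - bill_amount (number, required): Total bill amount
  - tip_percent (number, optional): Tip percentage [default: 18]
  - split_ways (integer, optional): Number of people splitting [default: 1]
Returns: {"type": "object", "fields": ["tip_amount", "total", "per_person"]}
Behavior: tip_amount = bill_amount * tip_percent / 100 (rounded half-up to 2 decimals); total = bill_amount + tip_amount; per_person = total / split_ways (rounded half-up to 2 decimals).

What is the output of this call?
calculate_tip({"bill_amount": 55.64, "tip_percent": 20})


Defaults applied: split_ways=1
tip_amount = 55.64 * 20/100 = 11.128 -> 11.13
total = 55.64 + 11.13 = 66.77
per_person = 66.77 / 1 = 66.77 -> 66.77
Output:
{"tip_amount": 11.13, "total": 66.77, "per_person": 66.77}


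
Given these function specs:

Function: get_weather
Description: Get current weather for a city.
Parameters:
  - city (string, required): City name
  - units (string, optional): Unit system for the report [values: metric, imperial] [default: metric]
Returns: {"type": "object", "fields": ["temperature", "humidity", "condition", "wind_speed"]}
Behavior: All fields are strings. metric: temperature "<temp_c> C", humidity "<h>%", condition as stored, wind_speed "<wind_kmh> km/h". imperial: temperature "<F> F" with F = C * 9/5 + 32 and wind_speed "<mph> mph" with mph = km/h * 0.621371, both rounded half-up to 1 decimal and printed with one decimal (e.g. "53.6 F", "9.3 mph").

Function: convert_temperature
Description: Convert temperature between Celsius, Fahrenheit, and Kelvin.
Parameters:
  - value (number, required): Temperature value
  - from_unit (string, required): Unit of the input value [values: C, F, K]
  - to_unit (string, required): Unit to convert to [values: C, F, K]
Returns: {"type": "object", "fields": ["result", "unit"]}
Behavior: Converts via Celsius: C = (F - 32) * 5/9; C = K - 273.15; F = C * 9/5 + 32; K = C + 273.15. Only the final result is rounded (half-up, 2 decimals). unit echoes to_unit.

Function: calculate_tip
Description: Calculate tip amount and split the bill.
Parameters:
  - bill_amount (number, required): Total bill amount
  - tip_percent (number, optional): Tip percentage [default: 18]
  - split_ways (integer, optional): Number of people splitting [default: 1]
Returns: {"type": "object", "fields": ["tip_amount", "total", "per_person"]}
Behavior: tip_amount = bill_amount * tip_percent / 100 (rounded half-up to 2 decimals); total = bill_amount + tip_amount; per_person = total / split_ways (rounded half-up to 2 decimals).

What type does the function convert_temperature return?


The convert_temperature spec declares Returns: {"type": "object", "fields": ["result", "unit"]}
Type:
object


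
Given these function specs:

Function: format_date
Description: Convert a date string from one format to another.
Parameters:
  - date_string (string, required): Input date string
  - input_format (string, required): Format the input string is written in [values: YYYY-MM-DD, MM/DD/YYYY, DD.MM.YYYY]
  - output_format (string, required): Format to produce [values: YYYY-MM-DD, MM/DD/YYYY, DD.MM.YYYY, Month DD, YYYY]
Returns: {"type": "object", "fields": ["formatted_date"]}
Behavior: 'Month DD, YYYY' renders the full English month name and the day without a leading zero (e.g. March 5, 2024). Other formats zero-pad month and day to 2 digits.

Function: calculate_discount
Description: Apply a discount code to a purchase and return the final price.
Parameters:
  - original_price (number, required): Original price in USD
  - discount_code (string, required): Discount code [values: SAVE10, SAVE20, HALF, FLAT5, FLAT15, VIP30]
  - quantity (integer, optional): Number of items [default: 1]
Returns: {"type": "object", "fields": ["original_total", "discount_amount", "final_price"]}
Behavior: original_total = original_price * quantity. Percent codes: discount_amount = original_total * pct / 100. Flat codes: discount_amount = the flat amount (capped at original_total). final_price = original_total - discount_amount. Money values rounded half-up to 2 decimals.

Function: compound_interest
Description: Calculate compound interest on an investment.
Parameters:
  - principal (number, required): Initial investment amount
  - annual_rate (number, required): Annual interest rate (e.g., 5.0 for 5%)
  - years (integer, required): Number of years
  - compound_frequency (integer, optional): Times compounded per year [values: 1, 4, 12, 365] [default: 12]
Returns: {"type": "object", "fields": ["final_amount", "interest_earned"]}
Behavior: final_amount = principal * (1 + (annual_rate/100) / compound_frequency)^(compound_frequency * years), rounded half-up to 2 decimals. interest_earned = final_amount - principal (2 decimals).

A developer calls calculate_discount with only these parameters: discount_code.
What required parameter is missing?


Required parameters: original_price, discount_code
Provided: discount_code
Missing: original_price
original_price


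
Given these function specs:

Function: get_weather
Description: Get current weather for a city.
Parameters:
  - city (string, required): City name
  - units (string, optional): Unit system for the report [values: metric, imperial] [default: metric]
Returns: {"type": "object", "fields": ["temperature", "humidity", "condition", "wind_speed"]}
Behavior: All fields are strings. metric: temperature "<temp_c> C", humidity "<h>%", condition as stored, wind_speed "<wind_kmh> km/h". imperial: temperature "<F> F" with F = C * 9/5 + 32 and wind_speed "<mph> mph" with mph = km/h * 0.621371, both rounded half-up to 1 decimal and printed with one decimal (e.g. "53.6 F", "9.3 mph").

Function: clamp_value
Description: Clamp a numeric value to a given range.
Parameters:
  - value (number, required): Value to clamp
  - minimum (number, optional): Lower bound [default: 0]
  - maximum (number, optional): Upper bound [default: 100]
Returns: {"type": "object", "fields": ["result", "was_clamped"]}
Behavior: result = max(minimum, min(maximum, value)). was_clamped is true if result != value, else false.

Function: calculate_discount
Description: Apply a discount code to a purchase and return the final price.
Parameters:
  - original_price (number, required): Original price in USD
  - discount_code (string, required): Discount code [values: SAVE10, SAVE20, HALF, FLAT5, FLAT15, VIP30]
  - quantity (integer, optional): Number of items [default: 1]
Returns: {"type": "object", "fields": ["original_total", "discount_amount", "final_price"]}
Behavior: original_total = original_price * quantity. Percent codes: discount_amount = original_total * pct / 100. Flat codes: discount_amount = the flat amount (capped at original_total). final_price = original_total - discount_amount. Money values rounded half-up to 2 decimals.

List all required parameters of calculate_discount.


Parameters of calculate_discount and their required/optional flag:
  original_price: required
  discount_code: required
  quantity: optional
discount_code, original_price


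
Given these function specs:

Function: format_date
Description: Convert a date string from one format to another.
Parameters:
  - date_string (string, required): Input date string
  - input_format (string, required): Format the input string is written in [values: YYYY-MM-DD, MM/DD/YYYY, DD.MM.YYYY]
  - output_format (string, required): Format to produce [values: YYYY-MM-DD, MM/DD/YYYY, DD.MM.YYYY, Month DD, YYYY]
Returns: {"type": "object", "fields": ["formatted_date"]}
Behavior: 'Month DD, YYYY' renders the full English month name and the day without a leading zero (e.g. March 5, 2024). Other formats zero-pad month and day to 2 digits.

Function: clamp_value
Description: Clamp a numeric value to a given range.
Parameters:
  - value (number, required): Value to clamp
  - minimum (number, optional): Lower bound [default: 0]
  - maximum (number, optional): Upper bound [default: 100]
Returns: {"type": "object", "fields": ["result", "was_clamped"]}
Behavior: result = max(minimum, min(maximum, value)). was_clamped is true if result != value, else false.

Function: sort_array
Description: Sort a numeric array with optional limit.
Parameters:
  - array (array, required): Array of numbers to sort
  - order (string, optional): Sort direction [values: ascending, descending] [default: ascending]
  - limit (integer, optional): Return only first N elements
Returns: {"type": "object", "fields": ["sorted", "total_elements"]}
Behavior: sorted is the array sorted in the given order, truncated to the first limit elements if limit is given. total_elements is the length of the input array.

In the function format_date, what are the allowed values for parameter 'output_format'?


The format_date spec declares:
  - output_format (string, required): Format to produce [values: YYYY-MM-DD, MM/DD/YYYY, DD.MM.YYYY, Month DD, YYYY]
Allowed values:
YYYY-MM-DD, MM/DD/YYYY, DD.MM.YYYY, Month DD, YYYY


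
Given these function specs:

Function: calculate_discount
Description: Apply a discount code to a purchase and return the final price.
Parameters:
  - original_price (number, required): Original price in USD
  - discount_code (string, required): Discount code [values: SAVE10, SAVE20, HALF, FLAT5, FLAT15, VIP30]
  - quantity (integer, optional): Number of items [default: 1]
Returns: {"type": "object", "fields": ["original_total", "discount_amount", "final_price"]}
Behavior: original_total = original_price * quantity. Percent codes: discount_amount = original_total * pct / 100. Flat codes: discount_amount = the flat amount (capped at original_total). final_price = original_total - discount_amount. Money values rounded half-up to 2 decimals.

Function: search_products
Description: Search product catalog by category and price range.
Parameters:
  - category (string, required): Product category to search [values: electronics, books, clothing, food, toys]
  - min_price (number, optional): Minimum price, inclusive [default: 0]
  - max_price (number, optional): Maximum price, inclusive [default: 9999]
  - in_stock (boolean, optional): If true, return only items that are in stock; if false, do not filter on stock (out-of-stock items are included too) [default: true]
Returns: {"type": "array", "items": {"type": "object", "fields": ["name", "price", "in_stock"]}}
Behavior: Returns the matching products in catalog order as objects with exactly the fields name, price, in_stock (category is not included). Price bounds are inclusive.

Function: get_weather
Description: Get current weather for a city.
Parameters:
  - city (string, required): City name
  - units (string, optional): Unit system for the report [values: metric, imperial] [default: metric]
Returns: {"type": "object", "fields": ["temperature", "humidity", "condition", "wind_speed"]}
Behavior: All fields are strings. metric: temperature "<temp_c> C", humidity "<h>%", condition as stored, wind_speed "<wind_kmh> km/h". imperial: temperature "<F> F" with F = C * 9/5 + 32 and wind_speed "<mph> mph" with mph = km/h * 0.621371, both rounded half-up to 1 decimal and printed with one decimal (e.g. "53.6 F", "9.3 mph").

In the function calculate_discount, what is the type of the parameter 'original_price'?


The calculate_discount spec declares:
  - original_price (number, required): Original price in USD
Type:
number


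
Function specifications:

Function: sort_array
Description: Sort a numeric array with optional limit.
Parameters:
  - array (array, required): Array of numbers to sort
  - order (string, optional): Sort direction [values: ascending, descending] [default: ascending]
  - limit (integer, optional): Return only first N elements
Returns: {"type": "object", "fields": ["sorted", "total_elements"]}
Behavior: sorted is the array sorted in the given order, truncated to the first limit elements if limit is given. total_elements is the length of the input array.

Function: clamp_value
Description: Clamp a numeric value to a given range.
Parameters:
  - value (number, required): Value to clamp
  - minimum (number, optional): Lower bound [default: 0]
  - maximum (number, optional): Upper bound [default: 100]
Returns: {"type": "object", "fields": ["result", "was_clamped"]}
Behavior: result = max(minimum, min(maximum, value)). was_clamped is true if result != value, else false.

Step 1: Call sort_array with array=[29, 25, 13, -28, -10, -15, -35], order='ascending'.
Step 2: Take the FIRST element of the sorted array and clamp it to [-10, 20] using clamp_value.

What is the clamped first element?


Step 1: sort_array(order=ascending)
  sorted: [-35, -28, -15, -10, 13, 25, 29]
  -> first element = -35
Step 2: clamp_value(value=-35, minimum=-10, maximum=20)
  result = max(-10, min(20, -35)) = max(-10, -35) = -10
  was_clamped = (-10 != -35) = true
  -> result = -10
-10


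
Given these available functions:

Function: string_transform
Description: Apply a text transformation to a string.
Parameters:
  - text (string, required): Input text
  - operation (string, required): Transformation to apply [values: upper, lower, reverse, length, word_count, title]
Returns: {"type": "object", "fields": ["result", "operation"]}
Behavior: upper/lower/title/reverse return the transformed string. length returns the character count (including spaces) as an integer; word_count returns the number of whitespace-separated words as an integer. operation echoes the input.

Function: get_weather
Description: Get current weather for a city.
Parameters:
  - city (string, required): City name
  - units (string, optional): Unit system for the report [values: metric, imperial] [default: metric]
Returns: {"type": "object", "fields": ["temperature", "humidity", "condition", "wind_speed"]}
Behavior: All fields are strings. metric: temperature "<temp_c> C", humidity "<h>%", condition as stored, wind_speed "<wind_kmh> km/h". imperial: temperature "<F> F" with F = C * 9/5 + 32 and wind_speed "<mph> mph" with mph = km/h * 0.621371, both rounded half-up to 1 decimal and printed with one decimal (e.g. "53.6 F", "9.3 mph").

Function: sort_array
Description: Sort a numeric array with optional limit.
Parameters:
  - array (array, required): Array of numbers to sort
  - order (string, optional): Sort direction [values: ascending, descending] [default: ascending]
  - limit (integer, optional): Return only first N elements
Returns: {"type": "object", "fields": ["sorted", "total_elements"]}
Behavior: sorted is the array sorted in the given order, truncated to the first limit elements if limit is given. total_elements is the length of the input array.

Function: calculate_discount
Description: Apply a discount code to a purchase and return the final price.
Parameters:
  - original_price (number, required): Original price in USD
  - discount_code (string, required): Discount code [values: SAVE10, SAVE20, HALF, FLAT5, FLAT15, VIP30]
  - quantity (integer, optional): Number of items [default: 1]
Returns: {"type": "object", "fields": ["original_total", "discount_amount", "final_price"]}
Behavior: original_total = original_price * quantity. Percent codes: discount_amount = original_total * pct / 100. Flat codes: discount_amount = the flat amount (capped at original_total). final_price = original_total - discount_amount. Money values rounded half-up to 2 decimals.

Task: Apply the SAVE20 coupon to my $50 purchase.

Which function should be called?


The task needs a function whose description is: Apply a discount code to a purchase and return the final price.
calculate_discount


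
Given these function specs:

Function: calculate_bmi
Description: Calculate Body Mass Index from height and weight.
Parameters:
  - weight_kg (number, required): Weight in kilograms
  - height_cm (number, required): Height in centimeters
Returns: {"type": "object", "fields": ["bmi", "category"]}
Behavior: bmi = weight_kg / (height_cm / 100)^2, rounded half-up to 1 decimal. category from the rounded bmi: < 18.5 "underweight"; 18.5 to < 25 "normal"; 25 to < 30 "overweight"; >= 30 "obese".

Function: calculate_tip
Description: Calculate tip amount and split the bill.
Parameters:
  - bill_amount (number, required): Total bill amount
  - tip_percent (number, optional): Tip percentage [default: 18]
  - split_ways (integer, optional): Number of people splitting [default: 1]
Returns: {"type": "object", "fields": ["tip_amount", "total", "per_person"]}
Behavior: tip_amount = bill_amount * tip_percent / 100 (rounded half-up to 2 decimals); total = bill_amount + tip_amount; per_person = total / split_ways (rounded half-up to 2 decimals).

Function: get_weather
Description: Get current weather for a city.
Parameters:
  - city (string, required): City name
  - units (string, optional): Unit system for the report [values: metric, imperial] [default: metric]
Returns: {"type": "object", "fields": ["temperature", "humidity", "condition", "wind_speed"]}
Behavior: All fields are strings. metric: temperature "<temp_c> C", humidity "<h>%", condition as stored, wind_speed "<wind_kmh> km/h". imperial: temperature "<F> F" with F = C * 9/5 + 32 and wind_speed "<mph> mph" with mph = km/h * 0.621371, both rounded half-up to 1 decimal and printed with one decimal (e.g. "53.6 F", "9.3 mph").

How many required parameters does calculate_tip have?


Parameters of calculate_tip: bill_amount (required), tip_percent (optional), split_ways (optional)
Required count:
1


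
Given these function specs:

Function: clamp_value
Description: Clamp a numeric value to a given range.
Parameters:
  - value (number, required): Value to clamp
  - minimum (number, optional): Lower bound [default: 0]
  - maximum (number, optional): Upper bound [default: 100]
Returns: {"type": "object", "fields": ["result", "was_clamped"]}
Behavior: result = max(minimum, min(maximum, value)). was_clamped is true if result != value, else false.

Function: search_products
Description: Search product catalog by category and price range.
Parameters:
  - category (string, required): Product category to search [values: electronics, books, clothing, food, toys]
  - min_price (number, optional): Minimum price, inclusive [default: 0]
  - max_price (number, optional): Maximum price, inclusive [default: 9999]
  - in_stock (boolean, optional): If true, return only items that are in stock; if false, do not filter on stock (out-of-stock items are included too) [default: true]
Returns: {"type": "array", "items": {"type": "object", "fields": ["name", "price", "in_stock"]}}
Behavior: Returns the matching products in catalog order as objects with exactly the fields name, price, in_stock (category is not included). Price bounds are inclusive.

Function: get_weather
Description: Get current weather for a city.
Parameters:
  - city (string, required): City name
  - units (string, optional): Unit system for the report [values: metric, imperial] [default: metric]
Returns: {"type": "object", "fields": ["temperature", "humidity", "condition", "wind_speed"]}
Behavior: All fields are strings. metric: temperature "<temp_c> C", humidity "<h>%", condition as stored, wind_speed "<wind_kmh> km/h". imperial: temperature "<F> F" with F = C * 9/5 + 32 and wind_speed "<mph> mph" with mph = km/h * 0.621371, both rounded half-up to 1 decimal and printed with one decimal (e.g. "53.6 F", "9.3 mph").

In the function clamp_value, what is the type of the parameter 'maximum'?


The clamp_value spec declares:
  - maximum (number, optional): Upper bound [default: 100]
Type:
number


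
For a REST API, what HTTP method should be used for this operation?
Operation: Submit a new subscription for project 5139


GET = read, POST = create, PUT = update/replace, DELETE = remove
This operation is a create.
POST


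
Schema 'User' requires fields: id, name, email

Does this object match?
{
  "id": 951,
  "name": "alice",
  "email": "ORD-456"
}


Checking required fields... All present.
Valid - all required fields present


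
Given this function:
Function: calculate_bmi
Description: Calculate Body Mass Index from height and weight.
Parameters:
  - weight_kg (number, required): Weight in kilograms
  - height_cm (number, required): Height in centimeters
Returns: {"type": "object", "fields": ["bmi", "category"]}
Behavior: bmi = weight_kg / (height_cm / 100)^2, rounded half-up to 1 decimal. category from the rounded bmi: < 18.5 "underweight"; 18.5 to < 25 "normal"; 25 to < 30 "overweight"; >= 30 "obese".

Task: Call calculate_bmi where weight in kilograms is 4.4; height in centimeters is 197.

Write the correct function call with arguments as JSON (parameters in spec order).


Mapping each described value to its parameter name:
  'Weight in kilograms' -> weight_kg = 4.4
  'Height in centimeters' -> height_cm = 197
calculate_bmi({"weight_kg": 4.4, "height_cm": 197})


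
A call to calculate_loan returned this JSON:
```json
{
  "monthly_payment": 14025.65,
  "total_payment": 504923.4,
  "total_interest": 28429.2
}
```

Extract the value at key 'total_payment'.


504923.4


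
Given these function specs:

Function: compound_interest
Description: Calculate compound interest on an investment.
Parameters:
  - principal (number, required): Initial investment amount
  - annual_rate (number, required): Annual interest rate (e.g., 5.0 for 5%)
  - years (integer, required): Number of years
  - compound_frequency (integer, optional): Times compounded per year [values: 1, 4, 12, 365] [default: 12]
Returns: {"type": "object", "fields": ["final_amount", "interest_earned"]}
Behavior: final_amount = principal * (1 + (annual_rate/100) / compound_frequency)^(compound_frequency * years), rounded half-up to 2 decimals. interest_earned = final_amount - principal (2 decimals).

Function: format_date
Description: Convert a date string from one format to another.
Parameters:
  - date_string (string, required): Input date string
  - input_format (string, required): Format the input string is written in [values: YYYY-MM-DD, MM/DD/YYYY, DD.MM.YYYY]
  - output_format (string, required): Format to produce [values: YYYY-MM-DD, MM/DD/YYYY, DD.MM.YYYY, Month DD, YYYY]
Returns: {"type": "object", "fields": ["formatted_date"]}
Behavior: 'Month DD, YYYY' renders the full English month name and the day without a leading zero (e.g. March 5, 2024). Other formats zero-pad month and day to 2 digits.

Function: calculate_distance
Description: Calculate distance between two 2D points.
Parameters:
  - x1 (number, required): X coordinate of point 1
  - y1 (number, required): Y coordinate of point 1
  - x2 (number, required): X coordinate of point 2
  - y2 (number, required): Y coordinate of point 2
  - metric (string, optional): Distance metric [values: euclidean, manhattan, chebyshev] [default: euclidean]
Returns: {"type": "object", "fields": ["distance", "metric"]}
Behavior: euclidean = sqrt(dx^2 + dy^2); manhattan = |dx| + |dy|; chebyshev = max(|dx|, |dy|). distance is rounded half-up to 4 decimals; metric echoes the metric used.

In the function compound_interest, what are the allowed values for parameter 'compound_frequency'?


The compound_interest spec declares:
  - compound_frequency (integer, optional): Times compounded per year [values: 1, 4, 12, 365] [default: 12]
Allowed values:
1, 4, 12, 365
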